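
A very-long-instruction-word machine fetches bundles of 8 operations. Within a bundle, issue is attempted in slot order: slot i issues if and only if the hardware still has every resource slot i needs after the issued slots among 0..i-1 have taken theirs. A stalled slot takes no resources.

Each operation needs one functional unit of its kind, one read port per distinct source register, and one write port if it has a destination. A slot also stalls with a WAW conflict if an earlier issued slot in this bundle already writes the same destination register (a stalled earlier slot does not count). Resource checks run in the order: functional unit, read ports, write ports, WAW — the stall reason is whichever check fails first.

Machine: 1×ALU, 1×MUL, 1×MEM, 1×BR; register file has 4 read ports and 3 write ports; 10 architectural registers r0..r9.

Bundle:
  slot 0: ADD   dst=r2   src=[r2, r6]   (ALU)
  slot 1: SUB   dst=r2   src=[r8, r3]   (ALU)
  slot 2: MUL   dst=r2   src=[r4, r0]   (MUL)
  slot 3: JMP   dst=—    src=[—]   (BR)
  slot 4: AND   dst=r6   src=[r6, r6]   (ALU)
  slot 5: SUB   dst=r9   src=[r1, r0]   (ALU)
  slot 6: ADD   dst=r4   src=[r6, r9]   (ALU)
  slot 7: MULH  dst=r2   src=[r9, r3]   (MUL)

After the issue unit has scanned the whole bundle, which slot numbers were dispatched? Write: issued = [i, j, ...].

issued = [0, 3]

(0) want 1×ALU +2rd +1wr — yes → AL0|MU1|ME1|BR1|rd2|wr2
(1) want 1×ALU +2rd +1wr — FU → AL0|MU1|ME1|BR1|rd2|wr2
(2) want 1×MUL +2rd +1wr — WAW → AL0|MU1|ME1|BR1|rd2|wr2
(3) want 1×BR +0rd +0wr — yes → AL0|MU1|ME1|BR0|rd2|wr2
(4) want 1×ALU +1rd +1wr — FU → AL0|MU1|ME1|BR0|rd2|wr2
(5) want 1×ALU +2rd +1wr — FU → AL0|MU1|ME1|BR0|rd2|wr2
(6) want 1×ALU +2rd +1wr — FU → AL0|MU1|ME1|BR0|rd2|wr2
(7) want 1×MUL +2rd +1wr — WAW → AL0|MU1|ME1|BR0|rd2|wr2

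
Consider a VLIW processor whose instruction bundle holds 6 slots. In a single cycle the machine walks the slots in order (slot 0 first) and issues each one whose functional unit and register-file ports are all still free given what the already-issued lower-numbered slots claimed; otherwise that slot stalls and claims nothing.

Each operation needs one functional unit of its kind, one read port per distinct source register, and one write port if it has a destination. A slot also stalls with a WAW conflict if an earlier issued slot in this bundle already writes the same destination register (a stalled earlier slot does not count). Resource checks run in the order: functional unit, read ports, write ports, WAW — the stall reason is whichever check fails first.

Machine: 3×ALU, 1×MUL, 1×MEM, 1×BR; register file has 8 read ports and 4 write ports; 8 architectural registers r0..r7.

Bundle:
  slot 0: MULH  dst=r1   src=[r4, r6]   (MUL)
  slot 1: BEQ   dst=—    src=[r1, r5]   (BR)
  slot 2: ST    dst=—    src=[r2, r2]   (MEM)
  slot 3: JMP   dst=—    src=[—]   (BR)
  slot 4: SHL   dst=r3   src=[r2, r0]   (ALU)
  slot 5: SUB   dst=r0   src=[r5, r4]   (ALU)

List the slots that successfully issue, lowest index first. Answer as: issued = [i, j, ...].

issued = [0, 1, 2, 4]

  0. MUL→r1 ⇒ go  {3A/0Mu/1Ld/1B | 6r 3w}
  1. BR ⇒ go  {3A/0Mu/1Ld/0B | 4r 3w}
  2. MEM ⇒ go  {3A/0Mu/0Ld/0B | 3r 3w}
  3. BR ⇒ no(FU)  {3A/0Mu/0Ld/0B | 3r 3w}
  4. ALU→r3 ⇒ go  {2A/0Mu/0Ld/0B | 1r 2w}
  5. ALU→r0 ⇒ no(RD_PORT)  {2A/0Mu/0Ld/0B | 1r 2w}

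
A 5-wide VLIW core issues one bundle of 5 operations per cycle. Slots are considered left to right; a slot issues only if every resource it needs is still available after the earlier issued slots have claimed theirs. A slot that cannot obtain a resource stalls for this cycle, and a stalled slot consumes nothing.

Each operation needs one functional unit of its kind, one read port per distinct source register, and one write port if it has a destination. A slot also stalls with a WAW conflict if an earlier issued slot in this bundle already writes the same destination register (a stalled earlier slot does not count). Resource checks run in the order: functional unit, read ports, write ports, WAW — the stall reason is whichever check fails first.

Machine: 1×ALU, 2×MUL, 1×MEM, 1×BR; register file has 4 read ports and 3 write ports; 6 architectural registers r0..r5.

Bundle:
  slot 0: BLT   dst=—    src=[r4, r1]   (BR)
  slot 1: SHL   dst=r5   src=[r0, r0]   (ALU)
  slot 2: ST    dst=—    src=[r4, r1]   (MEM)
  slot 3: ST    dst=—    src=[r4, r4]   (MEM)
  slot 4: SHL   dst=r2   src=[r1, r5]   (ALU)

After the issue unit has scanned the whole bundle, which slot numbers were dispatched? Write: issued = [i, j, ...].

[0] BR needs rd=2 wr=0: ok; after: ALU=1 MUL=2 MEM=1 BR=0, R=2, W=3
[1] ALU needs rd=1 wr=1: ok; after: ALU=0 MUL=2 MEM=1 BR=0, R=1, W=2
[2] MEM needs rd=2 wr=0: RD_PORT; after: ALU=0 MUL=2 MEM=1 BR=0, R=1, W=2
[3] MEM needs rd=1 wr=0: ok; after: ALU=0 MUL=2 MEM=0 BR=0, R=0, W=2
[4] ALU needs rd=2 wr=1: FU; after: ALU=0 MUL=2 MEM=0 BR=0, R=0, W=2

issued = [0, 1, 3]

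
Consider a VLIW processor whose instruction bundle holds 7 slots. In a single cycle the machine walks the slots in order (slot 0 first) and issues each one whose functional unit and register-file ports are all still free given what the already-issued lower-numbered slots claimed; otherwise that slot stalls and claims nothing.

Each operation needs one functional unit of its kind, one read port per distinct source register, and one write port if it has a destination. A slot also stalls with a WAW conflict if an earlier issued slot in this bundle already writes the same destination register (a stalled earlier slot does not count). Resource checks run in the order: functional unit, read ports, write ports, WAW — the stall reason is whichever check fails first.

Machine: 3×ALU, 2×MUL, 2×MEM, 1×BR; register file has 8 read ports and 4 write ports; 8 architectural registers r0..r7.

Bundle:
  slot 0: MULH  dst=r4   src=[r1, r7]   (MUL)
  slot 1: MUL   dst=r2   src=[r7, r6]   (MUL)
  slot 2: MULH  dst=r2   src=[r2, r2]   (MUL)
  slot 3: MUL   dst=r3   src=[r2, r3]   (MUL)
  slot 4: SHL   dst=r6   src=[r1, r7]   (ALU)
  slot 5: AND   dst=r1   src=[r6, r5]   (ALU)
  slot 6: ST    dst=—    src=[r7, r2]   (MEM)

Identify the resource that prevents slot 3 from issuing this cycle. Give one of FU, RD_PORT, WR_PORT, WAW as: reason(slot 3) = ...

reason(slot 3) = FU

(0) want 1×MUL +2rd +1wr — yes → AL3|MU1|ME2|BR1|rd6|wr3
(1) want 1×MUL +2rd +1wr — yes → AL3|MU0|ME2|BR1|rd4|wr2
(2) want 1×MUL +1rd +1wr — FU → AL3|MU0|ME2|BR1|rd4|wr2
(3) want 1×MUL +2rd +1wr — FU → AL3|MU0|ME2|BR1|rd4|wr2
(4) want 1×ALU +2rd +1wr — yes → AL2|MU0|ME2|BR1|rd2|wr1
(5) want 1×ALU +2rd +1wr — yes → AL1|MU0|ME2|BR1|rd0|wr0
(6) want 1×MEM +2rd +0wr — RD_PORT → AL1|MU0|ME2|BR1|rd0|wr0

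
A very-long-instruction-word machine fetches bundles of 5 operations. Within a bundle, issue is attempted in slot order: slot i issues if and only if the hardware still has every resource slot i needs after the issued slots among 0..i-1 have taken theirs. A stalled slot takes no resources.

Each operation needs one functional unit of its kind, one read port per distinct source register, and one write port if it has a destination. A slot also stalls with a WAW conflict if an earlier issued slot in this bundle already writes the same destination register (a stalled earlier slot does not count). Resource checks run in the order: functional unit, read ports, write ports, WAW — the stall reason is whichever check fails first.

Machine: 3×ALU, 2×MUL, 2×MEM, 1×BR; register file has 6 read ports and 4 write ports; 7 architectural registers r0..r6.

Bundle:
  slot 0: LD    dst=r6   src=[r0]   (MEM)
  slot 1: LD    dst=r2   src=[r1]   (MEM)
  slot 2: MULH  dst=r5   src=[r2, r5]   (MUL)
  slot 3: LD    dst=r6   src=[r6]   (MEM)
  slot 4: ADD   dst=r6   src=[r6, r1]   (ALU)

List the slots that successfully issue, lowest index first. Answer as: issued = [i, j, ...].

(0) want 1×MEM +1rd +1wr — yes → AL3|MU2|ME1|BR1|rd5|wr3
(1) want 1×MEM +1rd +1wr — yes → AL3|MU2|ME0|BR1|rd4|wr2
(2) want 1×MUL +2rd +1wr — yes → AL3|MU1|ME0|BR1|rd2|wr1
(3) want 1×MEM +1rd +1wr — FU → AL3|MU1|ME0|BR1|rd2|wr1
(4) want 1×ALU +2rd +1wr — WAW → AL3|MU1|ME0|BR1|rd2|wr1

issued = [0, 1, 2]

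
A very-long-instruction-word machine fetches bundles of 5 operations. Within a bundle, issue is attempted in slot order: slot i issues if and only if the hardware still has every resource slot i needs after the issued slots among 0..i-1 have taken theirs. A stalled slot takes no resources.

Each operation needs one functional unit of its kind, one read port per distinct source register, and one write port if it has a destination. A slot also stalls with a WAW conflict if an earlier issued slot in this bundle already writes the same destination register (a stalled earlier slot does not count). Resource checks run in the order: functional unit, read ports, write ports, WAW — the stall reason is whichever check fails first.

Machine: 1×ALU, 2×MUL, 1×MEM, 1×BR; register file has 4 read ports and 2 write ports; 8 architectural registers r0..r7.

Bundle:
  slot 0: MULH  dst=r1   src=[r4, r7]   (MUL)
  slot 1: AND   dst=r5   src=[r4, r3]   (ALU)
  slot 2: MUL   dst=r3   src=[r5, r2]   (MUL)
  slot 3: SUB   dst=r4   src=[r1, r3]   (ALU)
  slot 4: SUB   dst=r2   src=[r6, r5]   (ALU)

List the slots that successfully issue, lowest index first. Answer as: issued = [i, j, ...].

#0 MUL src=r4,r7 dispatched  <A:1 Mu:1 Ld:1 B:1 rd:2 wr:1>
#1 ALU src=r4,r3 dispatched  <A:0 Mu:1 Ld:1 B:1 rd:0 wr:0>
#2 MUL src=r5,r2 held:RD_PORT  <A:0 Mu:1 Ld:1 B:1 rd:0 wr:0>
#3 ALU src=r1,r3 held:FU  <A:0 Mu:1 Ld:1 B:1 rd:0 wr:0>
#4 ALU src=r6,r5 held:FU  <A:0 Mu:1 Ld:1 B:1 rd:0 wr:0>

issued = [0, 1]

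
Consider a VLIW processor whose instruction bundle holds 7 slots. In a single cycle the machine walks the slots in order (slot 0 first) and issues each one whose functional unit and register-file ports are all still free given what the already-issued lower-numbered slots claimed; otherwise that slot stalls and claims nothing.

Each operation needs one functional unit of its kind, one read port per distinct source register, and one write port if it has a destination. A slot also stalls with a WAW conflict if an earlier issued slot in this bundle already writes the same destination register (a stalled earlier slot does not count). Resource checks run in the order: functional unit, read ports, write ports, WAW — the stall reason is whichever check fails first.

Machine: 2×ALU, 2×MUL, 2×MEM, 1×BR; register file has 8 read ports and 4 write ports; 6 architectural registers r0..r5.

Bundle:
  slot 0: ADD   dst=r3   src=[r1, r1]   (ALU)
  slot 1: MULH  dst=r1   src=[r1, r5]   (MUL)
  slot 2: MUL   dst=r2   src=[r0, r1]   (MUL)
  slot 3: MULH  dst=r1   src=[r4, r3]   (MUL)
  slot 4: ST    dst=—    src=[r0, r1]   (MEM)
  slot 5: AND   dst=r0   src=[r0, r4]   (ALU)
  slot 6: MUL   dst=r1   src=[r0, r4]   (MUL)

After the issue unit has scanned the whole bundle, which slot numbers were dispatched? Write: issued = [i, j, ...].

[0] ALU needs rd=1 wr=1: ok; after: ALU=1 MUL=2 MEM=2 BR=1, R=7, W=3
[1] MUL needs rd=2 wr=1: ok; after: ALU=1 MUL=1 MEM=2 BR=1, R=5, W=2
[2] MUL needs rd=2 wr=1: ok; after: ALU=1 MUL=0 MEM=2 BR=1, R=3, W=1
[3] MUL needs rd=2 wr=1: FU; after: ALU=1 MUL=0 MEM=2 BR=1, R=3, W=1
[4] MEM needs rd=2 wr=0: ok; after: ALU=1 MUL=0 MEM=1 BR=1, R=1, W=1
[5] ALU needs rd=2 wr=1: RD_PORT; after: ALU=1 MUL=0 MEM=1 BR=1, R=1, W=1
[6] MUL needs rd=2 wr=1: FU; after: ALU=1 MUL=0 MEM=1 BR=1, R=1, W=1

issued = [0, 1, 2, 4]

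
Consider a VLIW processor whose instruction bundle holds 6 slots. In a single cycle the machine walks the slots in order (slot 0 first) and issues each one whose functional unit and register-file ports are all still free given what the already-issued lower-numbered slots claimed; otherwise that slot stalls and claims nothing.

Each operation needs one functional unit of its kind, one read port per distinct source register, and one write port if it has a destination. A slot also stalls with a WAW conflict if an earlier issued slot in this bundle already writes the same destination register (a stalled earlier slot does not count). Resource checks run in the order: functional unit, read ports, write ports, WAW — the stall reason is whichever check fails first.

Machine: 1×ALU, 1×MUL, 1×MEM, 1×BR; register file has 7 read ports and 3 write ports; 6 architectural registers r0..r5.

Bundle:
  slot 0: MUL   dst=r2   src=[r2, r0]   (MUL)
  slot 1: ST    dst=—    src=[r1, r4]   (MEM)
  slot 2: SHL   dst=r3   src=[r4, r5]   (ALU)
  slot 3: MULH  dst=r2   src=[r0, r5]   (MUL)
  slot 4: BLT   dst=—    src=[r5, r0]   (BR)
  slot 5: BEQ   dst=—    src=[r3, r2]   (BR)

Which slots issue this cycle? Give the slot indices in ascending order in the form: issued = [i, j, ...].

  0. MUL→r2 ⇒ go  {1A/0Mu/1Ld/1B | 5r 2w}
  1. MEM ⇒ go  {1A/0Mu/0Ld/1B | 3r 2w}
  2. ALU→r3 ⇒ go  {0A/0Mu/0Ld/1B | 1r 1w}
  3. MUL→r2 ⇒ no(FU)  {0A/0Mu/0Ld/1B | 1r 1w}
  4. BR ⇒ no(RD_PORT)  {0A/0Mu/0Ld/1B | 1r 1w}
  5. BR ⇒ no(RD_PORT)  {0A/0Mu/0Ld/1B | 1r 1w}

issued = [0, 1, 2]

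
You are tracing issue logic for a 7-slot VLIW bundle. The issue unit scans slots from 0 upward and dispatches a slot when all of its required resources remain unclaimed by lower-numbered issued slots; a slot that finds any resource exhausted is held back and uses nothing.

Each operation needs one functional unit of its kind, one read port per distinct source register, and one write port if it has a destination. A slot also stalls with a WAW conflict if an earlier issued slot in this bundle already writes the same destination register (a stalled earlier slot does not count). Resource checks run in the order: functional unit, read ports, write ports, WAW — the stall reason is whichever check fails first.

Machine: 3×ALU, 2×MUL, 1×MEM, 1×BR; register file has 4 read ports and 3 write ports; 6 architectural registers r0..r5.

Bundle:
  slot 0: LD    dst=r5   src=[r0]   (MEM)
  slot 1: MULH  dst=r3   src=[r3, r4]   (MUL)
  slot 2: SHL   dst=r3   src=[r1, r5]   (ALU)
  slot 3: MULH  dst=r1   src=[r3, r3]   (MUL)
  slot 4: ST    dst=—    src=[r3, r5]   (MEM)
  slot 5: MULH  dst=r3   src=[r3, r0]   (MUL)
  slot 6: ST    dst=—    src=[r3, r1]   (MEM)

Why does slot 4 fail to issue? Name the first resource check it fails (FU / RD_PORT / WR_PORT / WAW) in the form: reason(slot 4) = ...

#0 MEM src=r0 dispatched  <A:3 Mu:2 Ld:0 B:1 rd:3 wr:2>
#1 MUL src=r3,r4 dispatched  <A:3 Mu:1 Ld:0 B:1 rd:1 wr:1>
#2 ALU src=r1,r5 held:RD_PORT  <A:3 Mu:1 Ld:0 B:1 rd:1 wr:1>
#3 MUL src=r3,r3 dispatched  <A:3 Mu:0 Ld:0 B:1 rd:0 wr:0>
#4 MEM src=r3,r5 held:FU  <A:3 Mu:0 Ld:0 B:1 rd:0 wr:0>
#5 MUL src=r3,r0 held:FU  <A:3 Mu:0 Ld:0 B:1 rd:0 wr:0>
#6 MEM src=r3,r1 held:FU  <A:3 Mu:0 Ld:0 B:1 rd:0 wr:0>

reason(slot 4) = FU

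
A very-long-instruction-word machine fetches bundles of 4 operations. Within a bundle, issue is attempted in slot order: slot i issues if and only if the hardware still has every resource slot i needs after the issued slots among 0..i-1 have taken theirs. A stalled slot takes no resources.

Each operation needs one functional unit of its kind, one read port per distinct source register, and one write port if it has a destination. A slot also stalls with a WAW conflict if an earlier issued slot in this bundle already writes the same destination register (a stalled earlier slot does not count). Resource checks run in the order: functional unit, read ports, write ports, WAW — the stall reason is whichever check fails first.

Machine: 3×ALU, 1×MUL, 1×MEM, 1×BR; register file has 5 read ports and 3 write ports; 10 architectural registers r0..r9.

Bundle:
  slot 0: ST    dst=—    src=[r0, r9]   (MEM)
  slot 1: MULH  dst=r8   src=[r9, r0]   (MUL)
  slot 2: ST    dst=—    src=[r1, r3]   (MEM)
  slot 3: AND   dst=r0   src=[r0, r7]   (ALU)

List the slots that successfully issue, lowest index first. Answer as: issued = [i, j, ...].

  0. MEM ⇒ go  {3A/1Mu/0Ld/1B | 3r 3w}
  1. MUL→r8 ⇒ go  {3A/0Mu/0Ld/1B | 1r 2w}
  2. MEM ⇒ no(FU)  {3A/0Mu/0Ld/1B | 1r 2w}
  3. ALU→r0 ⇒ no(RD_PORT)  {3A/0Mu/0Ld/1B | 1r 2w}

issued = [0, 1]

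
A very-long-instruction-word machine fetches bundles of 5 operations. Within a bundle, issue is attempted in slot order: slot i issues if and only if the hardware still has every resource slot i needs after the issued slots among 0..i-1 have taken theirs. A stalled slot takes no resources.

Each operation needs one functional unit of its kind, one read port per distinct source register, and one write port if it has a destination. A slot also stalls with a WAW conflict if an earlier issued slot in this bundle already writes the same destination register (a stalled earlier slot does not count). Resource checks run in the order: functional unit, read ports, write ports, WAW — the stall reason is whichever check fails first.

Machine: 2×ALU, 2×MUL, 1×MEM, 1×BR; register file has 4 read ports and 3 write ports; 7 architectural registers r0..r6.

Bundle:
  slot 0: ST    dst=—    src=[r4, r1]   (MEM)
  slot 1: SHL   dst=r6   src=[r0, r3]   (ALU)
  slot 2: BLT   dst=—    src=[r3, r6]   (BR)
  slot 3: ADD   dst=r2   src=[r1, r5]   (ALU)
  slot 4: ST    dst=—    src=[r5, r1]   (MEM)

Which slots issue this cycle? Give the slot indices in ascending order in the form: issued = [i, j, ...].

issued = [0, 1]

slot 0 (MEM): ISSUE — free A2,Mu2,Ld0,B1 rp2 wp3
slot 1 (ALU): ISSUE — free A1,Mu2,Ld0,B1 rp0 wp2
slot 2 (BR): stall RD_PORT — free A1,Mu2,Ld0,B1 rp0 wp2
slot 3 (ALU): stall RD_PORT — free A1,Mu2,Ld0,B1 rp0 wp2
slot 4 (MEM): stall FU — free A1,Mu2,Ld0,B1 rp0 wp2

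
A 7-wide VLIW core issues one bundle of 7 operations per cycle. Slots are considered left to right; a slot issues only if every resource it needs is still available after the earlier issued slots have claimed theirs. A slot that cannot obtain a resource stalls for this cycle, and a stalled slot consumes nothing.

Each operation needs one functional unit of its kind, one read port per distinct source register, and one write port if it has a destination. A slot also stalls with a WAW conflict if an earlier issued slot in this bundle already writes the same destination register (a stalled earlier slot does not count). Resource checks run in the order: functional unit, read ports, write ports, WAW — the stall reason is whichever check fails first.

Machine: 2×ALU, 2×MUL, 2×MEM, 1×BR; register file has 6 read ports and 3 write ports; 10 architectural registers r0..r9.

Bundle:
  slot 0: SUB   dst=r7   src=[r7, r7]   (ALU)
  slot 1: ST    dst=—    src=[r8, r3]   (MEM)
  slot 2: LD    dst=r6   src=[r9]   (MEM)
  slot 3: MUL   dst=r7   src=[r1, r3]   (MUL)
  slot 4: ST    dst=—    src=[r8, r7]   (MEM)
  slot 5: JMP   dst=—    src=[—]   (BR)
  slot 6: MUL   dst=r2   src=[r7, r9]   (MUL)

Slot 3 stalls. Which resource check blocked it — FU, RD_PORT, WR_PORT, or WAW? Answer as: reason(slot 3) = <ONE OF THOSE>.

reason(slot 3) = WAW

  0. ALU→r7 ⇒ go  {1A/2Mu/2Ld/1B | 5r 2w}
  1. MEM ⇒ go  {1A/2Mu/1Ld/1B | 3r 2w}
  2. MEM→r6 ⇒ go  {1A/2Mu/0Ld/1B | 2r 1w}
  3. MUL→r7 ⇒ no(WAW)  {1A/2Mu/0Ld/1B | 2r 1w}
  4. MEM ⇒ no(FU)  {1A/2Mu/0Ld/1B | 2r 1w}
  5. BR ⇒ go  {1A/2Mu/0Ld/0B | 2r 1w}
  6. MUL→r2 ⇒ go  {1A/1Mu/0Ld/0B | 0r 0w}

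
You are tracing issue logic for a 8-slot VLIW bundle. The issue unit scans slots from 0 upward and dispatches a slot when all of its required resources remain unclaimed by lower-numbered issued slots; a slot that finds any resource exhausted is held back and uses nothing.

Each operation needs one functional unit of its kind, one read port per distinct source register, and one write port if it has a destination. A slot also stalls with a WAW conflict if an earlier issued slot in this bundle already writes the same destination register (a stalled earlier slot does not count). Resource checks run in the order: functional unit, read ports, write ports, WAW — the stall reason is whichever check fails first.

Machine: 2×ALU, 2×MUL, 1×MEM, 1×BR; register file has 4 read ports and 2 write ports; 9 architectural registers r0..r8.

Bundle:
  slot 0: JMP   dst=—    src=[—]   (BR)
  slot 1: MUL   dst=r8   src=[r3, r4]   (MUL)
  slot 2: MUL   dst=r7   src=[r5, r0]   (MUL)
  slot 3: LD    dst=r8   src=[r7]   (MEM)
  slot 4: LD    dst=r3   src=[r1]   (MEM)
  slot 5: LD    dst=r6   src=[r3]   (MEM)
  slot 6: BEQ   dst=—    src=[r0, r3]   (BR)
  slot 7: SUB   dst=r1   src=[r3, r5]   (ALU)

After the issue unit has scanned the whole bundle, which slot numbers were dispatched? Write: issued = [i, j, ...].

issued = [0, 1, 2]

slot 0 (BR): ISSUE — free A2,Mu2,Ld1,B0 rp4 wp2
slot 1 (MUL): ISSUE — free A2,Mu1,Ld1,B0 rp2 wp1
slot 2 (MUL): ISSUE — free A2,Mu0,Ld1,B0 rp0 wp0
slot 3 (MEM): stall RD_PORT — free A2,Mu0,Ld1,B0 rp0 wp0
slot 4 (MEM): stall RD_PORT — free A2,Mu0,Ld1,B0 rp0 wp0
slot 5 (MEM): stall RD_PORT — free A2,Mu0,Ld1,B0 rp0 wp0
slot 6 (BR): stall FU — free A2,Mu0,Ld1,B0 rp0 wp0
slot 7 (ALU): stall RD_PORT — free A2,Mu0,Ld1,B0 rp0 wp0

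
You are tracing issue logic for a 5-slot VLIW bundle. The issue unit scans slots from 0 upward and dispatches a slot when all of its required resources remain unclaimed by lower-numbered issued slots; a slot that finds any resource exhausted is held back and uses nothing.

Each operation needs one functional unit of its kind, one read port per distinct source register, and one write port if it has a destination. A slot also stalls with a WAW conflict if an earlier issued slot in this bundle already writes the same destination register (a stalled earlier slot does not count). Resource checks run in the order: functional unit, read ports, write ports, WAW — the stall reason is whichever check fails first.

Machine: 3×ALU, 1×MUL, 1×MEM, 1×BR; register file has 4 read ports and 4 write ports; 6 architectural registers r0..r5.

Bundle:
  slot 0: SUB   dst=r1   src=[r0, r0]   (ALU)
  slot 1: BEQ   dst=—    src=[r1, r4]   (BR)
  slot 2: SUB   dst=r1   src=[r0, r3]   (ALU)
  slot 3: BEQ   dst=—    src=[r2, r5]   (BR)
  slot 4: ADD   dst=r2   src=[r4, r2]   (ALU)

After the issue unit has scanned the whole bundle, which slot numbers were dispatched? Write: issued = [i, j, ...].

#0 ALU src=r0,r0 dispatched  <A:2 Mu:1 Ld:1 B:1 rd:3 wr:3>
#1 BR src=r1,r4 dispatched  <A:2 Mu:1 Ld:1 B:0 rd:1 wr:3>
#2 ALU src=r0,r3 held:RD_PORT  <A:2 Mu:1 Ld:1 B:0 rd:1 wr:3>
#3 BR src=r2,r5 held:FU  <A:2 Mu:1 Ld:1 B:0 rd:1 wr:3>
#4 ALU src=r4,r2 held:RD_PORT  <A:2 Mu:1 Ld:1 B:0 rd:1 wr:3>

issued = [0, 1]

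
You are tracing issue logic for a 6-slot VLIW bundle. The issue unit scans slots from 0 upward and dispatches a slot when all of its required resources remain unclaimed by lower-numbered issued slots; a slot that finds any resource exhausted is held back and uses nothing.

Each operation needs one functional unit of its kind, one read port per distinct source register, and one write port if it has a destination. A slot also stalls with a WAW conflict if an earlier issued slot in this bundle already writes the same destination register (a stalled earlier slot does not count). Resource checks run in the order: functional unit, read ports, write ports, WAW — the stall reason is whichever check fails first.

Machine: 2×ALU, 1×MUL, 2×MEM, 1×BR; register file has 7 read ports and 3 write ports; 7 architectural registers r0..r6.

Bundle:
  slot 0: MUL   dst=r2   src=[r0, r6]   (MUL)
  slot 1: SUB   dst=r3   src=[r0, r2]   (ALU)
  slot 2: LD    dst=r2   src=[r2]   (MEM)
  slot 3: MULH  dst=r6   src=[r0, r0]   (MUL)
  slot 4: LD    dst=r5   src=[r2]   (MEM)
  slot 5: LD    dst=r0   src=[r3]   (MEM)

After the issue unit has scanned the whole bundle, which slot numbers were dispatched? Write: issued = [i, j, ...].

slot 0 (MUL): ISSUE — free A2,Mu0,Ld2,B1 rp5 wp2
slot 1 (ALU): ISSUE — free A1,Mu0,Ld2,B1 rp3 wp1
slot 2 (MEM): stall WAW — free A1,Mu0,Ld2,B1 rp3 wp1
slot 3 (MUL): stall FU — free A1,Mu0,Ld2,B1 rp3 wp1
slot 4 (MEM): ISSUE — free A1,Mu0,Ld1,B1 rp2 wp0
slot 5 (MEM): stall WR_PORT — free A1,Mu0,Ld1,B1 rp2 wp0

issued = [0, 1, 4]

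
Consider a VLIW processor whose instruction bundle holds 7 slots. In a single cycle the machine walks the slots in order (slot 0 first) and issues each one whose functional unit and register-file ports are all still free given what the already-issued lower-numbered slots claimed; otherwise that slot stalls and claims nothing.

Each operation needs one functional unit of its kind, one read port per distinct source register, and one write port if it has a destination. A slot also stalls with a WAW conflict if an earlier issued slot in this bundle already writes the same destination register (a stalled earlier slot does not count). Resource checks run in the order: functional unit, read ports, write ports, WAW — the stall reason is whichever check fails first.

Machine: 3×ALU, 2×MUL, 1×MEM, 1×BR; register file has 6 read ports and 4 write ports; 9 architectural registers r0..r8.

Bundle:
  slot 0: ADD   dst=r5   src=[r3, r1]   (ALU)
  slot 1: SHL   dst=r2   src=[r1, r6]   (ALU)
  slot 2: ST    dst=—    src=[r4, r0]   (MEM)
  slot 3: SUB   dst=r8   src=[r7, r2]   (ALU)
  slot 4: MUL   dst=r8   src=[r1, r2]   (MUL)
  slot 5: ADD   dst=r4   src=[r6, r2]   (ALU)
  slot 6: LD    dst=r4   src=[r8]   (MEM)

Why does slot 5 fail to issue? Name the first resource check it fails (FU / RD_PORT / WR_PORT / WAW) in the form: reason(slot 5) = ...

reason(slot 5) = RD_PORT

[0] ALU needs rd=2 wr=1: ok; after: ALU=2 MUL=2 MEM=1 BR=1, R=4, W=3
[1] ALU needs rd=2 wr=1: ok; after: ALU=1 MUL=2 MEM=1 BR=1, R=2, W=2
[2] MEM needs rd=2 wr=0: ok; after: ALU=1 MUL=2 MEM=0 BR=1, R=0, W=2
[3] ALU needs rd=2 wr=1: RD_PORT; after: ALU=1 MUL=2 MEM=0 BR=1, R=0, W=2
[4] MUL needs rd=2 wr=1: RD_PORT; after: ALU=1 MUL=2 MEM=0 BR=1, R=0, W=2
[5] ALU needs rd=2 wr=1: RD_PORT; after: ALU=1 MUL=2 MEM=0 BR=1, R=0, W=2
[6] MEM needs rd=1 wr=1: FU; after: ALU=1 MUL=2 MEM=0 BR=1, R=0, W=2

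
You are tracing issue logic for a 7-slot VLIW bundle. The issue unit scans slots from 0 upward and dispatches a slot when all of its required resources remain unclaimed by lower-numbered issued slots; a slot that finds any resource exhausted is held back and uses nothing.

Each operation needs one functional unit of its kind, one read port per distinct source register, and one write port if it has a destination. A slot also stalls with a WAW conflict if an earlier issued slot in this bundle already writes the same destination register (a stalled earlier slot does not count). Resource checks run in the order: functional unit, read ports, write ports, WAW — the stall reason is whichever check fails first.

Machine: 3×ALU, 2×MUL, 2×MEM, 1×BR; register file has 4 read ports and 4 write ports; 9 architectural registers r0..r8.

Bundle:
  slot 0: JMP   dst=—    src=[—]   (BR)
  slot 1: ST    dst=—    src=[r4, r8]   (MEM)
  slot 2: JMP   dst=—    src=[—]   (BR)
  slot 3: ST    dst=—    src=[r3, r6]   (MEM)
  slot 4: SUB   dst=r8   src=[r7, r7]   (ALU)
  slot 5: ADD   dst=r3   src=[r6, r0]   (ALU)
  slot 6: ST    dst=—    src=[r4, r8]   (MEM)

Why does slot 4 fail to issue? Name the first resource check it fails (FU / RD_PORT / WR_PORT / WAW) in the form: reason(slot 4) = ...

reason(slot 4) = RD_PORT

(0) want 1×BR +0rd +0wr — yes → AL3|MU2|ME2|BR0|rd4|wr4
(1) want 1×MEM +2rd +0wr — yes → AL3|MU2|ME1|BR0|rd2|wr4
(2) want 1×BR +0rd +0wr — FU → AL3|MU2|ME1|BR0|rd2|wr4
(3) want 1×MEM +2rd +0wr — yes → AL3|MU2|ME0|BR0|rd0|wr4
(4) want 1×ALU +1rd +1wr — RD_PORT → AL3|MU2|ME0|BR0|rd0|wr4
(5) want 1×ALU +2rd +1wr — RD_PORT → AL3|MU2|ME0|BR0|rd0|wr4
(6) want 1×MEM +2rd +0wr — FU → AL3|MU2|ME0|BR0|rd0|wr4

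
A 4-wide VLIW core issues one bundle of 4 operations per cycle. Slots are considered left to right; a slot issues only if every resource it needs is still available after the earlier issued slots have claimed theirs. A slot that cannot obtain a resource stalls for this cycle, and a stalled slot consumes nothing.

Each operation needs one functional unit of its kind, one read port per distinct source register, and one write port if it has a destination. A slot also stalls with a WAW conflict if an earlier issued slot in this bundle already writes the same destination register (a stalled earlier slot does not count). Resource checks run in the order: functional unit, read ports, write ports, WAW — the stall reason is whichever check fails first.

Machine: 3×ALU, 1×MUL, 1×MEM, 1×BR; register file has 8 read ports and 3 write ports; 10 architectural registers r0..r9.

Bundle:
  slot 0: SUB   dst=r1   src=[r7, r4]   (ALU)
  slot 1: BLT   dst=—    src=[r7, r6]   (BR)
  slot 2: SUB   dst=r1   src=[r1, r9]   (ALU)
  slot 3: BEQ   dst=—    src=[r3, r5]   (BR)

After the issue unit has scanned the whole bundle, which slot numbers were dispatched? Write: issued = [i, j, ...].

#0 ALU src=r7,r4 dispatched  <A:2 Mu:1 Ld:1 B:1 rd:6 wr:2>
#1 BR src=r7,r6 dispatched  <A:2 Mu:1 Ld:1 B:0 rd:4 wr:2>
#2 ALU src=r1,r9 held:WAW  <A:2 Mu:1 Ld:1 B:0 rd:4 wr:2>
#3 BR src=r3,r5 held:FU  <A:2 Mu:1 Ld:1 B:0 rd:4 wr:2>

issued = [0, 1]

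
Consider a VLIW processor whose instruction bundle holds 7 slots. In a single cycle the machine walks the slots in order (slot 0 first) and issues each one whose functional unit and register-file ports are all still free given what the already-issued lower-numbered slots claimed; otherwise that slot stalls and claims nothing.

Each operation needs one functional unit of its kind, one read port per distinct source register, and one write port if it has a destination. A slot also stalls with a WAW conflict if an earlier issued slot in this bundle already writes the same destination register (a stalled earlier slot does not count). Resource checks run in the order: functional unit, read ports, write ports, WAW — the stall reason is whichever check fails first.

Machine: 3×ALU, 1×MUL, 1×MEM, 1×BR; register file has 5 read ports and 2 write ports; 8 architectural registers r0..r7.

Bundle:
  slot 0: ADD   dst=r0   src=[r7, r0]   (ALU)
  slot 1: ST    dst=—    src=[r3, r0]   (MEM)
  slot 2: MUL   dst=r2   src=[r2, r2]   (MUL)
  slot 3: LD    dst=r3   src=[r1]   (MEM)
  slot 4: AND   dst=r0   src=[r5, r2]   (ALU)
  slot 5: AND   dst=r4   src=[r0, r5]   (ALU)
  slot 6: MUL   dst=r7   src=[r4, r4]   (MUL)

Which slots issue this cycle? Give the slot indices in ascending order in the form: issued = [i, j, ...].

issued = [0, 1, 2]

slot 0 (ALU): ISSUE — free A2,Mu1,Ld1,B1 rp3 wp1
slot 1 (MEM): ISSUE — free A2,Mu1,Ld0,B1 rp1 wp1
slot 2 (MUL): ISSUE — free A2,Mu0,Ld0,B1 rp0 wp0
slot 3 (MEM): stall FU — free A2,Mu0,Ld0,B1 rp0 wp0
slot 4 (ALU): stall RD_PORT — free A2,Mu0,Ld0,B1 rp0 wp0
slot 5 (ALU): stall RD_PORT — free A2,Mu0,Ld0,B1 rp0 wp0
slot 6 (MUL): stall FU — free A2,Mu0,Ld0,B1 rp0 wp0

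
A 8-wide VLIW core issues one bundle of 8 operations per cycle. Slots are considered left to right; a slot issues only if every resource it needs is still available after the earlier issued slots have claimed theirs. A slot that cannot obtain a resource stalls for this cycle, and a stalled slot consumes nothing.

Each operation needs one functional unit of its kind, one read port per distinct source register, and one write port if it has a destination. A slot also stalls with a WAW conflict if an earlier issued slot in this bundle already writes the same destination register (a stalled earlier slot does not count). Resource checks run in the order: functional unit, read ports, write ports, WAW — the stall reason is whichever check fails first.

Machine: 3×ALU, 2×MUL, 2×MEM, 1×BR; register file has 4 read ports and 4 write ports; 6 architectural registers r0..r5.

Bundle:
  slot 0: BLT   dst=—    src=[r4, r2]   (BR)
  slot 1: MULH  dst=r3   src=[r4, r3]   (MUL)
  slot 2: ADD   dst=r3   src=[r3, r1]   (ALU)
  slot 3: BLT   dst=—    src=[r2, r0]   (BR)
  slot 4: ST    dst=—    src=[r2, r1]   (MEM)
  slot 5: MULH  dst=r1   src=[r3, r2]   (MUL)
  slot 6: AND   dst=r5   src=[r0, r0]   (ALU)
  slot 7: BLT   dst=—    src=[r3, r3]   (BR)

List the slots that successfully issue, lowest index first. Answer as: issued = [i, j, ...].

issued = [0, 1]

  0. BR ⇒ go  {3A/2Mu/2Ld/0B | 2r 4w}
  1. MUL→r3 ⇒ go  {3A/1Mu/2Ld/0B | 0r 3w}
  2. ALU→r3 ⇒ no(RD_PORT)  {3A/1Mu/2Ld/0B | 0r 3w}
  3. BR ⇒ no(FU)  {3A/1Mu/2Ld/0B | 0r 3w}
  4. MEM ⇒ no(RD_PORT)  {3A/1Mu/2Ld/0B | 0r 3w}
  5. MUL→r1 ⇒ no(RD_PORT)  {3A/1Mu/2Ld/0B | 0r 3w}
  6. ALU→r5 ⇒ no(RD_PORT)  {3A/1Mu/2Ld/0B | 0r 3w}
  7. BR ⇒ no(FU)  {3A/1Mu/2Ld/0B | 0r 3w}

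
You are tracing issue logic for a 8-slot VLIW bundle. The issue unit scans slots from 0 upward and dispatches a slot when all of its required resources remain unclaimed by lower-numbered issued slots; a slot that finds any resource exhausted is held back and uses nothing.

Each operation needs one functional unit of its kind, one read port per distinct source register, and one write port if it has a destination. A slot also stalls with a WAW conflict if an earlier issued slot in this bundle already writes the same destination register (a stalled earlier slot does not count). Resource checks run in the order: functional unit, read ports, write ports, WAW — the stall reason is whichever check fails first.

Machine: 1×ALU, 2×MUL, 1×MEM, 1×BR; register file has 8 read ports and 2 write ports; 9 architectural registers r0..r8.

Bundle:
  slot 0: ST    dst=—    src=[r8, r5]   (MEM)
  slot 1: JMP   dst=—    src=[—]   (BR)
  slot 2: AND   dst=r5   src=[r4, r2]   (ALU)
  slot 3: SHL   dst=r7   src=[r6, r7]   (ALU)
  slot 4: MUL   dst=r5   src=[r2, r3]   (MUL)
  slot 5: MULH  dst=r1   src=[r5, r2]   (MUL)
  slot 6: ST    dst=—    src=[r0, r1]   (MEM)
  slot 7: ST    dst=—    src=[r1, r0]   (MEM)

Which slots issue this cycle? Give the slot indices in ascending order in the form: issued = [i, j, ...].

#0 MEM src=r8,r5 dispatched  <A:1 Mu:2 Ld:0 B:1 rd:6 wr:2>
#1 BR src=- dispatched  <A:1 Mu:2 Ld:0 B:0 rd:6 wr:2>
#2 ALU src=r4,r2 dispatched  <A:0 Mu:2 Ld:0 B:0 rd:4 wr:1>
#3 ALU src=r6,r7 held:FU  <A:0 Mu:2 Ld:0 B:0 rd:4 wr:1>
#4 MUL src=r2,r3 held:WAW  <A:0 Mu:2 Ld:0 B:0 rd:4 wr:1>
#5 MUL src=r5,r2 dispatched  <A:0 Mu:1 Ld:0 B:0 rd:2 wr:0>
#6 MEM src=r0,r1 held:FU  <A:0 Mu:1 Ld:0 B:0 rd:2 wr:0>
#7 MEM src=r1,r0 held:FU  <A:0 Mu:1 Ld:0 B:0 rd:2 wr:0>

issued = [0, 1, 2, 5]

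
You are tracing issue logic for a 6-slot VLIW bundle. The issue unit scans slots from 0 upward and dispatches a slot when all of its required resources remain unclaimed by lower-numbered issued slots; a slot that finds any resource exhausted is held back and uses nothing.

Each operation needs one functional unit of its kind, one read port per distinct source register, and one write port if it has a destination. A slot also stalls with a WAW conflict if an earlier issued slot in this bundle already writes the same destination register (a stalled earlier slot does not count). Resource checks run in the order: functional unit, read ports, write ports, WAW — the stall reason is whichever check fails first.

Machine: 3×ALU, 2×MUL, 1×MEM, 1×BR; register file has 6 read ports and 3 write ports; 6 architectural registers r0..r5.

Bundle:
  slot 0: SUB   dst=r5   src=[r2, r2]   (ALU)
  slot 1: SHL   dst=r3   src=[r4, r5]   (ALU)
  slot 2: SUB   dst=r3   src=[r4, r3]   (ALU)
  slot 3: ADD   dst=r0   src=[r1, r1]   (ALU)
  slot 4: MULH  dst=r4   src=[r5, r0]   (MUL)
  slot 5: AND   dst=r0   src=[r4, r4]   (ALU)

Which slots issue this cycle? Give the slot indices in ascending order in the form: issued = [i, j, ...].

issued = [0, 1, 3]

slot 0 (ALU): ISSUE — free A2,Mu2,Ld1,B1 rp5 wp2
slot 1 (ALU): ISSUE — free A1,Mu2,Ld1,B1 rp3 wp1
slot 2 (ALU): stall WAW — free A1,Mu2,Ld1,B1 rp3 wp1
slot 3 (ALU): ISSUE — free A0,Mu2,Ld1,B1 rp2 wp0
slot 4 (MUL): stall WR_PORT — free A0,Mu2,Ld1,B1 rp2 wp0
slot 5 (ALU): stall FU — free A0,Mu2,Ld1,B1 rp2 wp0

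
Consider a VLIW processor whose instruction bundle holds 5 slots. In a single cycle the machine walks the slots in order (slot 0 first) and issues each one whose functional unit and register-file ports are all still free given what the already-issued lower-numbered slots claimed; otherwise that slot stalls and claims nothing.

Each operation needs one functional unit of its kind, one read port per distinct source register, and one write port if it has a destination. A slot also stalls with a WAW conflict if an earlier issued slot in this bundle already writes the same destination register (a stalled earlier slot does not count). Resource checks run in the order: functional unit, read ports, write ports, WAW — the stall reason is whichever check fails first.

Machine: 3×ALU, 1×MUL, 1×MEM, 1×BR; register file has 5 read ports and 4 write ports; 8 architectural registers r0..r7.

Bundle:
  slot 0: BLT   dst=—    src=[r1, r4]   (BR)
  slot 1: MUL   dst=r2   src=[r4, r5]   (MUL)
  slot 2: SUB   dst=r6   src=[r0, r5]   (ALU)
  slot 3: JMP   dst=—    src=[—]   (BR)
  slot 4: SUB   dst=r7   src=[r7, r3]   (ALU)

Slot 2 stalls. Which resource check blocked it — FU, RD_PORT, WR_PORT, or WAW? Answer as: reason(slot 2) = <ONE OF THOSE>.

(0) want 1×BR +2rd +0wr — yes → AL3|MU1|ME1|BR0|rd3|wr4
(1) want 1×MUL +2rd +1wr — yes → AL3|MU0|ME1|BR0|rd1|wr3
(2) want 1×ALU +2rd +1wr — RD_PORT → AL3|MU0|ME1|BR0|rd1|wr3
(3) want 1×BR +0rd +0wr — FU → AL3|MU0|ME1|BR0|rd1|wr3
(4) want 1×ALU +2rd +1wr — RD_PORT → AL3|MU0|ME1|BR0|rd1|wr3

reason(slot 2) = RD_PORT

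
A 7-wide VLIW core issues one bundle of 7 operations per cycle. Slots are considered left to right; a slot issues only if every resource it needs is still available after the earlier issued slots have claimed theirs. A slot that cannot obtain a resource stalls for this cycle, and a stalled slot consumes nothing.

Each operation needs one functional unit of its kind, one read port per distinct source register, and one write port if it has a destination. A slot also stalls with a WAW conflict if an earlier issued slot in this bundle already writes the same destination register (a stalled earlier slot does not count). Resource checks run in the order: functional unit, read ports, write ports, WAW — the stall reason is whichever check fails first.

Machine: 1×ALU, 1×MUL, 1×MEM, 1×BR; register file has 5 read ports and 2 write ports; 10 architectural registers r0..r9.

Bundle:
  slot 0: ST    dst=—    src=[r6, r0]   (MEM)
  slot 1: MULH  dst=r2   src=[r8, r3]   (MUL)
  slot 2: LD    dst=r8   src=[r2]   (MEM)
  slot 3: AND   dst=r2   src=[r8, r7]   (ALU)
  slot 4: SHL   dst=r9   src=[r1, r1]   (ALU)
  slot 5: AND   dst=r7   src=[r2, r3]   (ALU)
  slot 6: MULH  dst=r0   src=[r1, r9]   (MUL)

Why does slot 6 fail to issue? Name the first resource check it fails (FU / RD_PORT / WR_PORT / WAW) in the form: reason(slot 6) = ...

reason(slot 6) = FU

(0) want 1×MEM +2rd +0wr — yes → AL1|MU1|ME0|BR1|rd3|wr2
(1) want 1×MUL +2rd +1wr — yes → AL1|MU0|ME0|BR1|rd1|wr1
(2) want 1×MEM +1rd +1wr — FU → AL1|MU0|ME0|BR1|rd1|wr1
(3) want 1×ALU +2rd +1wr — RD_PORT → AL1|MU0|ME0|BR1|rd1|wr1
(4) want 1×ALU +1rd +1wr — yes → AL0|MU0|ME0|BR1|rd0|wr0
(5) want 1×ALU +2rd +1wr — FU → AL0|MU0|ME0|BR1|rd0|wr0
(6) want 1×MUL +2rd +1wr — FU → AL0|MU0|ME0|BR1|rd0|wr0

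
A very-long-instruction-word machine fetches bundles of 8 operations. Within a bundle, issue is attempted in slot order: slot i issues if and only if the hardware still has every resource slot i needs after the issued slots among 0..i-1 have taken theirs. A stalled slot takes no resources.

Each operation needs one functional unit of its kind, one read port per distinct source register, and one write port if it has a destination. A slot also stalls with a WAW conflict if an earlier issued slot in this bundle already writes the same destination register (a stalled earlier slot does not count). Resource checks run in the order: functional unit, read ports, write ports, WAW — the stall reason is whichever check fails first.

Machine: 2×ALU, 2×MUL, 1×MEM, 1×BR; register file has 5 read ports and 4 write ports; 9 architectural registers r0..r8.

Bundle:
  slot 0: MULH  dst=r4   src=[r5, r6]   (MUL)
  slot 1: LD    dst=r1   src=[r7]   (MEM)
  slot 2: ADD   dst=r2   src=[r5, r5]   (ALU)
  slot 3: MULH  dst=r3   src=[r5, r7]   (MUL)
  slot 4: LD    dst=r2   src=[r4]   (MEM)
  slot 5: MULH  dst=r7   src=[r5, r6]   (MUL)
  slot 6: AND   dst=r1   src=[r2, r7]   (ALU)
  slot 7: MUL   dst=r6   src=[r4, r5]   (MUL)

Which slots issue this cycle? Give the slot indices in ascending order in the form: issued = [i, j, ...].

issued = [0, 1, 2]

slot 0 (MUL): ISSUE — free A2,Mu1,Ld1,B1 rp3 wp3
slot 1 (MEM): ISSUE — free A2,Mu1,Ld0,B1 rp2 wp2
slot 2 (ALU): ISSUE — free A1,Mu1,Ld0,B1 rp1 wp1
slot 3 (MUL): stall RD_PORT — free A1,Mu1,Ld0,B1 rp1 wp1
slot 4 (MEM): stall FU — free A1,Mu1,Ld0,B1 rp1 wp1
slot 5 (MUL): stall RD_PORT — free A1,Mu1,Ld0,B1 rp1 wp1
slot 6 (ALU): stall RD_PORT — free A1,Mu1,Ld0,B1 rp1 wp1
slot 7 (MUL): stall RD_PORT — free A1,Mu1,Ld0,B1 rp1 wp1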